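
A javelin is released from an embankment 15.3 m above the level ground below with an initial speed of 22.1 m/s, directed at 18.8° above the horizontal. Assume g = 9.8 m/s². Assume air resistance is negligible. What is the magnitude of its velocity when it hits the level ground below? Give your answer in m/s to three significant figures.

28.1 m/s

Horizontal component vₓ = 22.10 cos 18.8° = 20.92 m/s; vertical v_y0 = 22.10 sin 18.8° = 7.122 m/s.
Vertical motion (up positive, ground at y = 0): 4.900 t² − (7.122) t − 15.3 = 0, so t = (7.122 + √(7.122² + 2·9.80·15.3)) / 9.80 = (7.122 + 18.72) / 9.80 = 2.637 s.
Vertical velocity at impact: v_y = v_y0 − g t = 7.122 − 9.80 × 2.637 = −18.72 m/s.
Speed: |v| = √(vₓ² + v_y²) = √(20.92² + 18.72²) = 28.08 m/s.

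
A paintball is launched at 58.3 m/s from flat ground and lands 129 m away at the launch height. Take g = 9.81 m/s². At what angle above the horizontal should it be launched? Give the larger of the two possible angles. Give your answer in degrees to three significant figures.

R = v₀² sin 2θ / g gives sin 2θ = gR/v₀² = 9.81·129/58.3² = 0.3723.
2θ = 21.86° or 180° − 21.86° = 158.1°, so θ = 10.93° or 79.07°.
The larger angle is 79.07°.

79.1°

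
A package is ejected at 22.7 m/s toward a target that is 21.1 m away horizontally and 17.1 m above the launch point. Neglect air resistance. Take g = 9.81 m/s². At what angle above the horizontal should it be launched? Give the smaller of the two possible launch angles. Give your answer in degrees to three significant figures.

54.7°

Trajectory: y = x tanθ − g x² (1 + tan²θ)/(2v₀²). With x = 21.1, y = 17.1, v₀ = 22.7, g = 9.81:
4.238 tan²θ − 21.1 tanθ + (21.34) = 0.
tanθ = [21.1 ± √(21.1² − 4 × 4.238 × (21.34))] / (2 × 4.238) = (21.1 ± 9.138) / 8.476, giving tanθ = 1.411 or 3.568.
θ = 54.68° or 74.34°; the smaller is 54.68°.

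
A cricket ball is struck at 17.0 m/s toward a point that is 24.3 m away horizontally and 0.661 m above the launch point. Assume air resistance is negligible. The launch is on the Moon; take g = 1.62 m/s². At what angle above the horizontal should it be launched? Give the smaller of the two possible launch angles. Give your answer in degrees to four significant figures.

5.480°

Trajectory: y = x tanθ − g x² (1 + tan²θ)/(2v₀²). With x = 24.3, y = 0.661, v₀ = 17.0, g = 1.62:
1.655 tan²θ − 24.3 tanθ + (2.316) = 0.
tanθ = [24.3 ± √(24.3² − 4 × 1.655 × (2.316))] / (2 × 1.655) = (24.3 ± 23.98) / 3.310, giving tanθ = 0.09594 or 14.59.
θ = 5.480° or 86.08°; the smaller is 5.480°.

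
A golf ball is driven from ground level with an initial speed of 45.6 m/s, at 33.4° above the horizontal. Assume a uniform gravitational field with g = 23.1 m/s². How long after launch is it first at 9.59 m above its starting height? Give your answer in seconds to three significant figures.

0.495 s

Components: vₓ = 45.60 cos 33.4° = 38.07 m/s, v_y0 = 45.60 sin 33.4° = 25.10 m/s.
Height y(t) = 25.10 t − 11.55 t² = 9.59 gives 11.55 t² − 25.10 t + 9.59 = 0.
t = [25.10 ± √(25.10² − 2·23.1·9.59)] / 23.1 = (25.10 ± 13.68) / 23.1, so t = 0.4946 s or t = 1.679 s.
The first (ascending) time is 0.4946 s.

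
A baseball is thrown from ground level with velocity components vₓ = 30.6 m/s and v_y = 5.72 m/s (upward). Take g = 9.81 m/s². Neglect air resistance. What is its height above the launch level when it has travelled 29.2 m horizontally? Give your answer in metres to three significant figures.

0.992 m

x = vₓ t ⇒ t = 29.2/30.60 = 0.9542 s.
Height: y = v_y0 t − ½ g t² = 5.720 × 0.9542 − 4.905 × 0.9542² = 5.458 − 4.466 = 0.9919 m.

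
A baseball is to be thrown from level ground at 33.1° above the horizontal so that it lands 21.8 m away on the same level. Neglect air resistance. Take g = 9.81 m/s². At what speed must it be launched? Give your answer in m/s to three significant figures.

On level ground R = v₀² sin 2θ / g ⇒ v₀ = √(gR / sin 2θ).
v₀ = √(9.81 × 21.8 / sin 66.20°) = √(213.9 / 0.9150) = √233.73 = 15.29 m/s.

15.3 m/s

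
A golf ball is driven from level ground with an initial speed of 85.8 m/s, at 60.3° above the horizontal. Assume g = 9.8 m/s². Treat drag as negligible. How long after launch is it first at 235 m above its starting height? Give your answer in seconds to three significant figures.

4.46 s

Components: vₓ = 85.80 cos 60.3° = 42.51 m/s, v_y0 = 85.80 sin 60.3° = 74.53 m/s.
Height y(t) = 74.53 t − 4.900 t² = 235 gives 4.900 t² − 74.53 t + 235 = 0.
t = [74.53 ± √(74.53² − 2·9.80·235)] / 9.80 = (74.53 ± 30.80) / 9.80, so t = 4.462 s or t = 10.75 s.
The first (ascending) time is 4.462 s.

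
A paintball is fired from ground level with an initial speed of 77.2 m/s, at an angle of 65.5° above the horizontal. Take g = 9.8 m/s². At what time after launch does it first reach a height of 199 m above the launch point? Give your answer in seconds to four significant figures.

3.886 s

Resolve: vₓ = 77.20 cos 65.5° = 32.01 m/s and v_y0 = 77.20 sin 65.5° = 70.25 m/s.
Require v_y0 t − ½ g t² = 199, i.e. 4.900 t² − 70.25 t + 199 = 0.
Quadratic formula: t = (70.25 ± √1034.5) / 9.80 = (70.25 ± 32.16) / 9.80 → t = 3.886 s or 10.45 s.
The first (ascending) time is 3.886 s.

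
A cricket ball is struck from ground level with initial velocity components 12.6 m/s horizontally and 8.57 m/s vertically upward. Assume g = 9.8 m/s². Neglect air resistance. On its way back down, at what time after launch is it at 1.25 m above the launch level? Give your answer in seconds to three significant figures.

1.59 s

Height y(t) = 8.570 t − 4.900 t² = 1.25 gives 4.900 t² − 8.570 t + 1.25 = 0.
Quadratic formula: t = (8.570 ± √48.945) / 9.80 = (8.570 ± 6.996) / 9.80 → t = 0.1606 s or 1.588 s.
The descending-branch root is 1.588 s.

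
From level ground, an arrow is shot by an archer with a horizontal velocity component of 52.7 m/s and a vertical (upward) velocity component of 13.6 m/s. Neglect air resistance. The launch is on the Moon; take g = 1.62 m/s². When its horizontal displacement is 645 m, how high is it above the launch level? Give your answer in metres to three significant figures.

x = vₓ t ⇒ t = 645/52.70 = 12.24 s.
Height: y = v_y0 t − ½ g t² = 13.60 × 12.24 − 0.8100 × 12.24² = 166.5 − 121.3 = 45.12 m.

45.1 m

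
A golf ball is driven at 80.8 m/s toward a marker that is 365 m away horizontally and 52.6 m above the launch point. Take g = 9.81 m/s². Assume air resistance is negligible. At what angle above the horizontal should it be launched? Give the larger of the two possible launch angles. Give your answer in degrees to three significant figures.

Trajectory: y = x tanθ − g x² (1 + tan²θ)/(2v₀²). With x = 365, y = 52.6, v₀ = 80.8, g = 9.81:
100.1 tan²θ − 365 tanθ + (152.7) = 0.
tanθ = [365 ± √(365² − 4 × 100.1 × (152.7))] / (2 × 100.1) = (365 ± 268.5) / 200.2, giving tanθ = 0.4821 or 3.165.
θ = 25.74° or 72.46°; the larger is 72.46°.

72.5°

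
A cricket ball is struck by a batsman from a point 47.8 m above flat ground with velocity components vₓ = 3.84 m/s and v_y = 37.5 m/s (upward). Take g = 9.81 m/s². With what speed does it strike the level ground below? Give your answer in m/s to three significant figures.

48.6 m/s

With up positive and y = 0 at the ground: y(t) = 47.8 + (37.50) t − 4.905 t². Setting y = 0 and taking the positive root: t = [37.50 + √(37.50² + 2·9.81·47.8)] / 9.81 = (37.50 + 48.42) / 9.81 = 8.758 s.
Vertical velocity at impact: v_y = v_y0 − g t = 37.50 − 9.81 × 8.758 = −48.42 m/s.
Speed: |v| = √(vₓ² + v_y²) = √(3.840² + 48.42²) = 48.57 m/s.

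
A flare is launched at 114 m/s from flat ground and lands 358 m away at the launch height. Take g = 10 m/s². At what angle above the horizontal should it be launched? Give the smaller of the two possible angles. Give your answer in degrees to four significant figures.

Level-ground range R = v₀² sin(2θ)/g ⇒ sin(2θ) = gR/v₀² = 10.0 × 358 / 114² = 0.2755.
2θ = 15.99° or 180° − 15.99° = 164.0°, so θ = 7.995° or 82.01°.
The smaller angle is 7.995°.

7.995°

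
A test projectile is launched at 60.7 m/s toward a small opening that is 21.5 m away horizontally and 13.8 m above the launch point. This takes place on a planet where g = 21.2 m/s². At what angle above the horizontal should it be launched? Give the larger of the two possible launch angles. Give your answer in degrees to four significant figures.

86.29°

Trajectory: y = x tanθ − g x² (1 + tan²θ)/(2v₀²). With x = 21.5, y = 13.8, v₀ = 60.7, g = 21.2:
1.330 tan²θ − 21.5 tanθ + (15.13) = 0.
tanθ = [21.5 ± √(21.5² − 4 × 1.330 × (15.13))] / (2 × 1.330) = (21.5 ± 19.54) / 2.660, giving tanθ = 0.7373 or 15.43.
θ = 36.40° or 86.29°; the larger is 86.29°.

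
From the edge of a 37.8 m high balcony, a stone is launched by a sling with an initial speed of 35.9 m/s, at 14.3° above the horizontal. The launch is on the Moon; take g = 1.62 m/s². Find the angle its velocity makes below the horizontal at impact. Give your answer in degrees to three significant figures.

Horizontal component vₓ = 35.90 cos 14.3° = 34.79 m/s; vertical v_y0 = 35.90 sin 14.3° = 8.867 m/s.
Vertical motion (up positive, ground at y = 0): 0.8100 t² − (8.867) t − 37.8 = 0, so t = (8.867 + √(8.867² + 2·1.62·37.8)) / 1.62 = (8.867 + 14.18) / 1.62 = 14.23 s.
At impact: v_y = v_y0 − g t = −14.18 m/s; vₓ = 34.79 m/s.
Angle below horizontal: arctan(|v_y|/vₓ) = arctan(14.18/34.79) = 22.18°.

22.2°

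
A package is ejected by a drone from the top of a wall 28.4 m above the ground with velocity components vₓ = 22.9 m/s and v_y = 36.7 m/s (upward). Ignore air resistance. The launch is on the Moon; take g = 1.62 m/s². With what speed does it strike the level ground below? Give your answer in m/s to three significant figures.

44.3 m/s

With up positive and y = 0 at the ground: y(t) = 28.4 + (36.70) t − 0.8100 t². Setting y = 0 and taking the positive root: t = [36.70 + √(36.70² + 2·1.62·28.4)] / 1.62 = (36.70 + 37.93) / 1.62 = 46.07 s.
Vertical velocity at impact: v_y = v_y0 − g t = 36.70 − 1.62 × 46.07 = −37.93 m/s.
Speed: |v| = √(vₓ² + v_y²) = √(22.90² + 37.93²) = 44.31 m/s.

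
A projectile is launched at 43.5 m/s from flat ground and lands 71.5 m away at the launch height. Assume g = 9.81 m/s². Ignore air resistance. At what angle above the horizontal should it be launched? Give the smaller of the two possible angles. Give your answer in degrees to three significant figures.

From R = (v₀²/g) sin 2θ: sin 2θ = 9.81 × 71.5 / 1892.2 = 0.3707.
2θ = 21.76° or 180° − 21.76° = 158.2°, so θ = 10.88° or 79.12°.
The smaller angle is 10.88°.

10.9°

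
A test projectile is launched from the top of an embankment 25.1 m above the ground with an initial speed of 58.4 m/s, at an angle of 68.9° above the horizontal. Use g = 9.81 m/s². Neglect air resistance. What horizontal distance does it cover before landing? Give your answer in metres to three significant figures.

243 m

vₓ = 58.40 cos 68.9° = 21.02 m/s; v_y0 = 58.40 sin 68.9° = 54.48 m/s.
Vertical motion (up positive, ground at y = 0): 4.905 t² − (54.48) t − 25.1 = 0, so t = (54.48 + √(54.48² + 2·9.81·25.1)) / 9.81 = (54.48 + 58.83) / 9.81 = 11.55 s.
Horizontal distance: R = vₓ t = 21.02 × 11.55 = 242.8 m.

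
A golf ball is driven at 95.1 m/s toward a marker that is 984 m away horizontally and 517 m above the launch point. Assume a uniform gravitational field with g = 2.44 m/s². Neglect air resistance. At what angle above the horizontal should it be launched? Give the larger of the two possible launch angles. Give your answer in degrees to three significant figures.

81.6°

Trajectory: y = x tanθ − g x² (1 + tan²θ)/(2v₀²). With x = 984, y = 517, v₀ = 95.1, g = 2.44:
130.6 tan²θ − 984 tanθ + (647.6) = 0.
tanθ = [984 ± √(984² − 4 × 130.6 × (647.6))] / (2 × 130.6) = (984 ± 793.7) / 261.2, giving tanθ = 0.7286 or 6.805.
θ = 36.08° or 81.64°; the larger is 81.64°.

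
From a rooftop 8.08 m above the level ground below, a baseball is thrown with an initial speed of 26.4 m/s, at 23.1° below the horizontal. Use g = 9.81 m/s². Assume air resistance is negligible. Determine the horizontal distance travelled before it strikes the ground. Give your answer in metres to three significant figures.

vₓ = 26.40 cos 23.1° = 24.28 m/s; v_y0 = −10.36 m/s (downward).
With up positive and y = 0 at the ground: y(t) = 8.08 + (−10.36) t − 4.905 t². Setting y = 0 and taking the positive root: t = [−10.36 + √(10.36² + 2·9.81·8.08)] / 9.81 = (−10.36 + 16.30) / 9.81 = 0.6061 s.
Horizontal distance: R = vₓ t = 24.28 × 0.6061 = 14.72 m.

14.7 m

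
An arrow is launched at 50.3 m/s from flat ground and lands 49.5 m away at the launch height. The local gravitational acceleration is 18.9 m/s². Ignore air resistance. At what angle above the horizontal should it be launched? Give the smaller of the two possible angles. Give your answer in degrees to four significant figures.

10.85°

Level-ground range R = v₀² sin(2θ)/g ⇒ sin(2θ) = gR/v₀² = 18.9 × 49.5 / 50.3² = 0.3698.
2θ = 21.70° or 180° − 21.70° = 158.3°, so θ = 10.85° or 79.15°.
The smaller angle is 10.85°.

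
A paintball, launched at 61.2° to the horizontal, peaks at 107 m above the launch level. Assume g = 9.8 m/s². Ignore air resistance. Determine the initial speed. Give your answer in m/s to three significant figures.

At the peak v_y = 0, so v_y0 = √(2gH) = √(2 × 9.80 × 107) = 45.80 m/s.
v_y0 = v₀ sin θ ⇒ v₀ = 45.80 / sin 61.2° = 52.26 m/s.

52.3 m/s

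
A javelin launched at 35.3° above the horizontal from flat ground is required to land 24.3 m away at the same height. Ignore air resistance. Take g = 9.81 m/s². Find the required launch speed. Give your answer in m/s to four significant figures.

From R = (v₀² / g) sin 2θ: v₀ = √(gR / sin 2θ).
v₀ = √(9.81 × 24.3 / sin 70.60°) = √(238.4 / 0.9432) = √252.73 = 15.90 m/s.

15.90 m/s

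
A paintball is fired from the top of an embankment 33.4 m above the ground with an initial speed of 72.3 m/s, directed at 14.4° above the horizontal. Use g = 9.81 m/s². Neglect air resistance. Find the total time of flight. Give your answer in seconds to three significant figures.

5.02 s

Resolve: vₓ = 72.30 cos 14.4° = 70.03 m/s and v_y0 = 72.30 sin 14.4° = 17.98 m/s.
The projectile lands when y = 33.4 + (17.98) t − ½·9.81·t² = 0. Positive root: t = (17.98 + √(17.98² + 2·9.81·33.4)) / 9.81 = (17.98 + 31.28) / 9.81 = 5.022 s.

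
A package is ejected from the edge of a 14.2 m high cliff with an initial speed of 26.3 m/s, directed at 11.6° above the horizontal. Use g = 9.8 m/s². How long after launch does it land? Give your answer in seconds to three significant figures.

2.33 s

Horizontal component vₓ = 26.30 cos 11.6° = 25.76 m/s; vertical v_y0 = 26.30 sin 11.6° = 5.288 m/s.
With up positive and y = 0 at the ground: y(t) = 14.2 + (5.288) t − 4.900 t². Setting y = 0 and taking the positive root: t = [5.288 + √(5.288² + 2·9.80·14.2)] / 9.80 = (5.288 + 17.50) / 9.80 = 2.325 s.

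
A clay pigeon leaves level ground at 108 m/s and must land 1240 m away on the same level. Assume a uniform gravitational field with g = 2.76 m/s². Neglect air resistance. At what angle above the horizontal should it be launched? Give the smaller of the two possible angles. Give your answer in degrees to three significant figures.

R = v₀² sin 2θ / g gives sin 2θ = gR/v₀² = 2.76·1240/108² = 0.2934.
2θ = 17.06° or 180° − 17.06° = 162.9°, so θ = 8.531° or 81.47°.
The smaller angle is 8.531°.

8.53°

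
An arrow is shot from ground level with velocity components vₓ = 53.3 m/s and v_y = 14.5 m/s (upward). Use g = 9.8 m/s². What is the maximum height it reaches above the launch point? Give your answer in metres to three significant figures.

10.7 m

Maximum height: H = v_y0² / (2g) = 14.50² / (2 × 9.80) = 10.73 m.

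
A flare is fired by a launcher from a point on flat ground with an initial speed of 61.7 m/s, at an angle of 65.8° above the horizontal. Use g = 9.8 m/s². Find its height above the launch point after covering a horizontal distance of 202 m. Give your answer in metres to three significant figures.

Resolve: vₓ = 61.70 cos 65.8° = 25.29 m/s and v_y0 = 61.70 sin 65.8° = 56.28 m/s.
At x = 202 m, t = x/vₓ = 202/25.29 = 7.987 s.
Height: y = v_y0 t − ½ g t² = 56.28 × 7.987 − 4.900 × 7.987² = 449.5 − 312.6 = 136.9 m.

137 m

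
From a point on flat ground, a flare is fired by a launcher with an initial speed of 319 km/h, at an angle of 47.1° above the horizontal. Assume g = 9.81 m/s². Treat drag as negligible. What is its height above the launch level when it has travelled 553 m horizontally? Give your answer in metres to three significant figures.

183 m

Convert: 319 km/h = 319/3.6 = 88.61 m/s.
vₓ = 88.61 cos 47.1° = 60.32 m/s; v_y0 = 88.61 sin 47.1° = 64.91 m/s.
At x = 553 m, t = x/vₓ = 553/60.32 = 9.168 s.
Height: y = v_y0 t − ½ g t² = 64.91 × 9.168 − 4.905 × 9.168² = 595.1 − 412.3 = 182.8 m.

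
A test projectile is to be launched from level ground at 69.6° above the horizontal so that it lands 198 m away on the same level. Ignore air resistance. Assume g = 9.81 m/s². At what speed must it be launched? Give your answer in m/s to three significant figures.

54.5 m/s

Level-ground range: R = v₀² sin(2θ)/g, so v₀ = √(gR / sin 2θ).
v₀ = √(9.81 × 198 / sin 139.2°) = √(1942 / 0.6534) = √2972.6 = 54.52 m/s.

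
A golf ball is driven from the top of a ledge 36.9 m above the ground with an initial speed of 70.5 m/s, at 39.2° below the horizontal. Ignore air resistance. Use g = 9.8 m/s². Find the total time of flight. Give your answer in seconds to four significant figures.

Components: vₓ = 70.50 cos 39.2° = 54.63 m/s, v_y0 = −44.56 m/s (downward).
The projectile lands when y = 36.9 + (−44.56) t − ½·9.80·t² = 0. Positive root: t = (−44.56 + √(44.56² + 2·9.80·36.9)) / 9.80 = (−44.56 + 52.04) / 9.80 = 0.7640 s.

0.7640 s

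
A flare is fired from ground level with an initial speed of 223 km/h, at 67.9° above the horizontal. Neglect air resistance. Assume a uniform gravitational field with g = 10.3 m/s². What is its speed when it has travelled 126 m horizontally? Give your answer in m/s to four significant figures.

23.37 m/s

Convert: 223 km/h = 223/3.6 = 61.94 m/s.
Horizontal component vₓ = 61.94 cos 67.9° = 23.31 m/s; vertical v_y0 = 61.94 sin 67.9° = 57.39 m/s.
At x = 126 m, t = x/vₓ = 126/23.31 = 5.407 s.
Vertical velocity there: v_y = v_y0 − g t = 57.39 − 10.3 × 5.407 = 1.706 m/s.
Speed: √(vₓ² + v_y²) = √(23.31² + 1.706²) = 23.37 m/s.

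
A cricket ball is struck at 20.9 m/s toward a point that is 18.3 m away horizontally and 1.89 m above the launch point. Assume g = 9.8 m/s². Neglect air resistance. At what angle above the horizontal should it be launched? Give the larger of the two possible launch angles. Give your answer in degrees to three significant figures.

77.6°

Trajectory: y = x tanθ − g x² (1 + tan²θ)/(2v₀²). With x = 18.3, y = 1.89, v₀ = 20.9, g = 9.80:
3.757 tan²θ − 18.3 tanθ + (5.647) = 0.
tanθ = [18.3 ± √(18.3² − 4 × 3.757 × (5.647))] / (2 × 3.757) = (18.3 ± 15.81) / 7.513, giving tanθ = 0.3311 or 4.540.
θ = 18.32° or 77.58°; the larger is 77.58°.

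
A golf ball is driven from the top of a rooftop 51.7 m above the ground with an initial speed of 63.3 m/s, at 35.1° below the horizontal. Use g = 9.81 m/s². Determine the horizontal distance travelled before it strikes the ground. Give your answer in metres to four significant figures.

63.18 m

Resolve: vₓ = 63.30 cos 35.1° = 51.79 m/s and v_y0 = −36.40 m/s (downward).
Vertical motion (up positive, ground at y = 0): 4.905 t² − (−36.40) t − 51.7 = 0, so t = (−36.40 + √(36.40² + 2·9.81·51.7)) / 9.81 = (−36.40 + 48.36) / 9.81 = 1.220 s.
Horizontal distance: R = vₓ t = 51.79 × 1.220 = 63.18 m.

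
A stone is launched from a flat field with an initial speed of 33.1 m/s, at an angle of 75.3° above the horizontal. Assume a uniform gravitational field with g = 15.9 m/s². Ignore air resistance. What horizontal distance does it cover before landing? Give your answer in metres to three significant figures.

Components: vₓ = 33.10 cos 75.3° = 8.399 m/s, v_y0 = 33.10 sin 75.3° = 32.02 m/s.
Time aloft: T = 2 v_y0 / g = 2 × 32.02 / 15.9 = 4.027 s.
Horizontal distance R = vₓ T = 8.399 × 4.027 = 33.83 m.

33.8 m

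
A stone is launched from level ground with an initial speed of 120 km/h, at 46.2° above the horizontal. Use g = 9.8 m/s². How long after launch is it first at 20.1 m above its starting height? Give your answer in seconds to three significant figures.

1.07 s

Convert: 120 km/h = 120/3.6 = 33.33 m/s.
Horizontal component vₓ = 33.33 cos 46.2° = 23.07 m/s; vertical v_y0 = 33.33 sin 46.2° = 24.06 m/s.
Set y = v_y0 t − ½ g t² = 20.1: 4.900 t² − 24.06 t + 20.1 = 0.
Quadratic formula: t = (24.06 ± √184.86) / 9.80 = (24.06 ± 13.60) / 9.80 → t = 1.068 s or 3.842 s.
The first (ascending) time is 1.068 s.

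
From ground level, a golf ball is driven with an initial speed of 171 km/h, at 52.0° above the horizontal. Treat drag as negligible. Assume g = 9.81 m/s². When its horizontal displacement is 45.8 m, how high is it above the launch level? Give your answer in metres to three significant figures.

46.6 m

Convert: 171 km/h = 171/3.6 = 47.50 m/s.
vₓ = 47.50 cos 52.0° = 29.24 m/s; v_y0 = 47.50 sin 52.0° = 37.43 m/s.
At x = 45.8 m, t = x/vₓ = 45.8/29.24 = 1.566 s.
Height: y = v_y0 t − ½ g t² = 37.43 × 1.566 − 4.905 × 1.566² = 58.62 − 12.03 = 46.59 m.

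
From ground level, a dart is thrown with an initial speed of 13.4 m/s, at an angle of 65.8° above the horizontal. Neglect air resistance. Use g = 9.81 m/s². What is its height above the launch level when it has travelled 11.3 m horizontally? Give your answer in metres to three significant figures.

4.39 m

Components: vₓ = 13.40 cos 65.8° = 5.493 m/s, v_y0 = 13.40 sin 65.8° = 12.22 m/s.
Time to reach x = 11.3 m: t = x/vₓ = 11.3/5.493 = 2.057 s.
Height: y = v_y0 t − ½ g t² = 12.22 × 2.057 − 4.905 × 2.057² = 25.14 − 20.76 = 4.386 m.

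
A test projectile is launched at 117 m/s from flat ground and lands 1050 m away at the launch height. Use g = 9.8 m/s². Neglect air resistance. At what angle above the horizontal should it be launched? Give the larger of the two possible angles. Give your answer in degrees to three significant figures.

R = v₀² sin 2θ / g gives sin 2θ = gR/v₀² = 9.80·1050/117² = 0.7517.
2θ = 48.74° or 180° − 48.74° = 131.3°, so θ = 24.37° or 65.63°.
The larger angle is 65.63°.

65.6°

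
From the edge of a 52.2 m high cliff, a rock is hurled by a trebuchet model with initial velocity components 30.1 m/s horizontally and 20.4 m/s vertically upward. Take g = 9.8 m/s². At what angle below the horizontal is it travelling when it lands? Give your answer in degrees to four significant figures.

51.57°

The projectile lands when y = 52.2 + (20.40) t − ½·9.80·t² = 0. Positive root: t = (20.40 + √(20.40² + 2·9.80·52.2)) / 9.80 = (20.40 + 37.94) / 9.80 = 5.953 s.
At impact: v_y = v_y0 − g t = −37.94 m/s; vₓ = 30.10 m/s.
Angle below horizontal: arctan(|v_y|/vₓ) = arctan(37.94/30.10) = 51.57°.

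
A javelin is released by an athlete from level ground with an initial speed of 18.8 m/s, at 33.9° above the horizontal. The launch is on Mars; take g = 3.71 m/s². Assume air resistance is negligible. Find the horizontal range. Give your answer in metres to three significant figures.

Resolve: vₓ = 18.80 cos 33.9° = 15.60 m/s and v_y0 = 18.80 sin 33.9° = 10.49 m/s.
Flight time T = 2 v_y0 / g = 5.653 s.
Horizontal distance R = vₓ T = 15.60 × 5.653 = 88.20 m.

88.2 m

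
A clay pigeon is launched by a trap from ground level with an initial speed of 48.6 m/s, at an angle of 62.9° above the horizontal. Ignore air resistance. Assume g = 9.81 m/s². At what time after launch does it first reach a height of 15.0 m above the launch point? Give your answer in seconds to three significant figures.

0.362 s

Horizontal component vₓ = 48.60 cos 62.9° = 22.14 m/s; vertical v_y0 = 48.60 sin 62.9° = 43.26 m/s.
Require v_y0 t − ½ g t² = 15.0, i.e. 4.905 t² − 43.26 t + 15.0 = 0.
Quadratic formula: t = (43.26 ± √1577.5) / 9.81 = (43.26 ± 39.72) / 9.81 → t = 0.3615 s or 8.459 s.
The first (ascending) time is 0.3615 s.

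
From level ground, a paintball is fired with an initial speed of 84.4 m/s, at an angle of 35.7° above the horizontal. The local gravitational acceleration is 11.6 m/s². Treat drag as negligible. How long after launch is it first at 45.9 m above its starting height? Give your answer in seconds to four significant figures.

1.066 s

Components: vₓ = 84.40 cos 35.7° = 68.54 m/s, v_y0 = 84.40 sin 35.7° = 49.25 m/s.
Require v_y0 t − ½ g t² = 45.9, i.e. 5.800 t² − 49.25 t + 45.9 = 0.
t = [49.25 ± √(49.25² − 2·11.6·45.9)] / 11.6 = (49.25 ± 36.89) / 11.6, so t = 1.066 s or t = 7.426 s.
The first (ascending) time is 1.066 s.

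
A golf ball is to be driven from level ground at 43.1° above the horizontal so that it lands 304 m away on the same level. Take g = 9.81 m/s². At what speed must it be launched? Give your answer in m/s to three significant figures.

On level ground R = v₀² sin 2θ / g ⇒ v₀ = √(gR / sin 2θ).
v₀ = √(9.81 × 304 / sin 86.20°) = √(2982 / 0.9978) = √2988.8 = 54.67 m/s.

54.7 m/s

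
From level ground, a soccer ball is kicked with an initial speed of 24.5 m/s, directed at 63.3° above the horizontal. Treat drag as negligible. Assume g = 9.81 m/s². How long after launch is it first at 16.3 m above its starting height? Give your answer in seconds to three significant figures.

Components: vₓ = 24.50 cos 63.3° = 11.01 m/s, v_y0 = 24.50 sin 63.3° = 21.89 m/s.
Set y = v_y0 t − ½ g t² = 16.3: 4.905 t² − 21.89 t + 16.3 = 0.
Quadratic formula: t = (21.89 ± √159.26) / 9.81 = (21.89 ± 12.62) / 9.81 → t = 0.9447 s or 3.518 s.
The first (ascending) time is 0.9447 s.

0.945 s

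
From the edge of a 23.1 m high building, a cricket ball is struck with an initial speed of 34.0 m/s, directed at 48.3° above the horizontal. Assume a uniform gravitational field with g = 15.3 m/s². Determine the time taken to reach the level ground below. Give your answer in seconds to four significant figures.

4.062 s

vₓ = 34.00 cos 48.3° = 22.62 m/s; v_y0 = 34.00 sin 48.3° = 25.39 m/s.
With up positive and y = 0 at the ground: y(t) = 23.1 + (25.39) t − 7.650 t². Setting y = 0 and taking the positive root: t = [25.39 + √(25.39² + 2·15.3·23.1)] / 15.3 = (25.39 + 36.76) / 15.3 = 4.062 s.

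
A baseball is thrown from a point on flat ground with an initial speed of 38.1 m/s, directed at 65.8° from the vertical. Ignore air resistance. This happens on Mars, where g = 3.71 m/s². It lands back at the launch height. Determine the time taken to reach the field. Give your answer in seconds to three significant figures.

vₓ = 38.10 sin 65.8° = 34.75 m/s; v_y0 = 38.10 cos 65.8° = 15.62 m/s.
Landing at launch height ⇒ T = 2 v_y0 / g = 2 × 15.62 / 3.71 = 8.419 s.

8.42 s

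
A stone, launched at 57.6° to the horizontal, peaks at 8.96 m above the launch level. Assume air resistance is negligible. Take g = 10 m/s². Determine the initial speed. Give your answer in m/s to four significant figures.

15.85 m/s

At the peak v_y = 0, so v_y0 = √(2gH) = √(2 × 10.0 × 8.96) = 13.39 m/s.
v_y0 = v₀ sin θ ⇒ v₀ = 13.39 / sin 57.6° = 15.85 m/s.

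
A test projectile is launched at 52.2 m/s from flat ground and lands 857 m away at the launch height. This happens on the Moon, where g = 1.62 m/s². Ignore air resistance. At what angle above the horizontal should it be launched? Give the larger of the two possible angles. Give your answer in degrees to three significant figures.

74.7°

From R = (v₀²/g) sin 2θ: sin 2θ = 1.62 × 857 / 2724.8 = 0.5095.
2θ = 30.63° or 180° − 30.63° = 149.4°, so θ = 15.32° or 74.68°.
The larger angle is 74.68°.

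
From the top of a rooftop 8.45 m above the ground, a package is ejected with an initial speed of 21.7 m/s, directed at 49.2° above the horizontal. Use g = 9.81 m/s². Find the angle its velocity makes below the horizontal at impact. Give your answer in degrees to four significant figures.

Horizontal component vₓ = 21.70 cos 49.2° = 14.18 m/s; vertical v_y0 = 21.70 sin 49.2° = 16.43 m/s.
Vertical motion (up positive, ground at y = 0): 4.905 t² − (16.43) t − 8.45 = 0, so t = (16.43 + √(16.43² + 2·9.81·8.45)) / 9.81 = (16.43 + 20.87) / 9.81 = 3.802 s.
At impact: v_y = v_y0 − g t = −20.87 m/s; vₓ = 14.18 m/s.
Angle below horizontal: arctan(|v_y|/vₓ) = arctan(20.87/14.18) = 55.81°.

55.81°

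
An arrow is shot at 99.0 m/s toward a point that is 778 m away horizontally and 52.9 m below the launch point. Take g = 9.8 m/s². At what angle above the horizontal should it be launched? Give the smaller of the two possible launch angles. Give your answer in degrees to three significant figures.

Trajectory: y = x tanθ − g x² (1 + tan²θ)/(2v₀²). With x = 778, y = −52.9, v₀ = 99.0, g = 9.80:
302.6 tan²θ − 778 tanθ + (249.7) = 0.
tanθ = [778 ± √(778² − 4 × 302.6 × (249.7))] / (2 × 302.6) = (778 ± 550.5) / 605.2, giving tanθ = 0.3759 or 2.195.
θ = 20.60° or 65.51°; the smaller is 20.60°.

20.6°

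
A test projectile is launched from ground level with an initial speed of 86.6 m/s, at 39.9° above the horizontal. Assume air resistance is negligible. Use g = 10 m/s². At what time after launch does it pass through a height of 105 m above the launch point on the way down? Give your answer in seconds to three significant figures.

8.69 s

Components: vₓ = 86.60 cos 39.9° = 66.44 m/s, v_y0 = 86.60 sin 39.9° = 55.55 m/s.
Require v_y0 t − ½ g t² = 105, i.e. 5.000 t² − 55.55 t + 105 = 0.
t = [55.55 ± √(55.55² − 2·10.0·105)] / 10.0 = (55.55 ± 31.40) / 10.0, so t = 2.415 s or t = 8.695 s.
The descending-branch root is 8.695 s.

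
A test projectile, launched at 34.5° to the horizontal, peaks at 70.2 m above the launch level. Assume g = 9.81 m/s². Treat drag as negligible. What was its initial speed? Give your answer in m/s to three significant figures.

At the peak v_y = 0, so v_y0 = √(2gH) = √(2 × 9.81 × 70.2) = 37.11 m/s.
v_y0 = v₀ sin θ ⇒ v₀ = 37.11 / sin 34.5° = 65.52 m/s.

65.5 m/s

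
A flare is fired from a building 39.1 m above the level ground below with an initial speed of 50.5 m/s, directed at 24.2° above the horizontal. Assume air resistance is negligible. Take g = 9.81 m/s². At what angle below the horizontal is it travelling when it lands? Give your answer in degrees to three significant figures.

Components: vₓ = 50.50 cos 24.2° = 46.06 m/s, v_y0 = 50.50 sin 24.2° = 20.70 m/s.
Vertical motion (up positive, ground at y = 0): 4.905 t² − (20.70) t − 39.1 = 0, so t = (20.70 + √(20.70² + 2·9.81·39.1)) / 9.81 = (20.70 + 34.58) / 9.81 = 5.635 s.
At impact: v_y = v_y0 − g t = −34.58 m/s; vₓ = 46.06 m/s.
Angle below horizontal: arctan(|v_y|/vₓ) = arctan(34.58/46.06) = 36.90°.

36.9°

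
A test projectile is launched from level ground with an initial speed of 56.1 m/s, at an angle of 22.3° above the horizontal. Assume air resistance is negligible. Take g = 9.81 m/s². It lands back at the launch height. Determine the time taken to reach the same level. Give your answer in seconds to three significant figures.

4.34 s

vₓ = 56.10 cos 22.3° = 51.90 m/s; v_y0 = 56.10 sin 22.3° = 21.29 m/s.
Landing at launch height ⇒ T = 2 v_y0 / g = 2 × 21.29 / 9.81 = 4.340 s.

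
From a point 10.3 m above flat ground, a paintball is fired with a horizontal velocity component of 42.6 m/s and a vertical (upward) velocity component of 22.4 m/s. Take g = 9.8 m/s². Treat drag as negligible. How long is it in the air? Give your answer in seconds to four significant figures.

The projectile lands when y = 10.3 + (22.40) t − ½·9.80·t² = 0. Positive root: t = (22.40 + √(22.40² + 2·9.80·10.3)) / 9.80 = (22.40 + 26.53) / 9.80 = 4.992 s.

4.992 s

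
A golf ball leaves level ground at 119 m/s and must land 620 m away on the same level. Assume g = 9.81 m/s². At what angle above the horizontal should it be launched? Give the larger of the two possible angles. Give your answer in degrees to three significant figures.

77.3°

Level-ground range R = v₀² sin(2θ)/g ⇒ sin(2θ) = gR/v₀² = 9.81 × 620 / 119² = 0.4295.
2θ = 25.44° or 180° − 25.44° = 154.6°, so θ = 12.72° or 77.28°.
The larger angle is 77.28°.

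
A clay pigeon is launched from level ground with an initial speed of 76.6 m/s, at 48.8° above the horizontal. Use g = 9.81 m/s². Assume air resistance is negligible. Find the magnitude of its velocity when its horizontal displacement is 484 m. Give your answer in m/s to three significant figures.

vₓ = 76.60 cos 48.8° = 50.46 m/s; v_y0 = 76.60 sin 48.8° = 57.63 m/s.
At x = 484 m, t = x/vₓ = 484/50.46 = 9.593 s.
Vertical velocity there: v_y = v_y0 − g t = 57.63 − 9.81 × 9.593 = −36.47 m/s.
Speed: √(vₓ² + v_y²) = √(50.46² + 36.47²) = 62.26 m/s.

62.3 m/s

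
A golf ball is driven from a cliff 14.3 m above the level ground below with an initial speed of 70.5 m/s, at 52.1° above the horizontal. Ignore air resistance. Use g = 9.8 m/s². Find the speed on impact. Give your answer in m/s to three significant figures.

72.5 m/s

vₓ = 70.50 cos 52.1° = 43.31 m/s; v_y0 = 70.50 sin 52.1° = 55.63 m/s.
With up positive and y = 0 at the ground: y(t) = 14.3 + (55.63) t − 4.900 t². Setting y = 0 and taking the positive root: t = [55.63 + √(55.63² + 2·9.80·14.3)] / 9.80 = (55.63 + 58.09) / 9.80 = 11.60 s.
Vertical velocity at impact: v_y = v_y0 − g t = 55.63 − 9.80 × 11.60 = −58.09 m/s.
Speed: |v| = √(vₓ² + v_y²) = √(43.31² + 58.09²) = 72.46 m/s.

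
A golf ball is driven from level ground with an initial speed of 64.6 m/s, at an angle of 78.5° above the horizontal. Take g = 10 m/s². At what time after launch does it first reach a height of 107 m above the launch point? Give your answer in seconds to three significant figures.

Components: vₓ = 64.60 cos 78.5° = 12.88 m/s, v_y0 = 64.60 sin 78.5° = 63.30 m/s.
Require v_y0 t − ½ g t² = 107, i.e. 5.000 t² − 63.30 t + 107 = 0.
t = [63.30 ± √(63.30² − 2·10.0·107)] / 10.0 = (63.30 ± 43.21) / 10.0, so t = 2.009 s or t = 10.65 s.
The first (ascending) time is 2.009 s.

2.01 s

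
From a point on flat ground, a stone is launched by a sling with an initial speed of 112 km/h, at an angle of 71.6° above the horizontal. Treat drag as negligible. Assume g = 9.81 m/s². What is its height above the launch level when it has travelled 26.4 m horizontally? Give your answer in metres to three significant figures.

43.9 m

Convert: 112 km/h = 112/3.6 = 31.11 m/s.
Components: vₓ = 31.11 cos 71.6° = 9.820 m/s, v_y0 = 31.11 sin 71.6° = 29.52 m/s.
Time to reach x = 26.4 m: t = x/vₓ = 26.4/9.820 = 2.688 s.
Height: y = v_y0 t − ½ g t² = 29.52 × 2.688 − 4.905 × 2.688² = 79.36 − 35.45 = 43.91 m.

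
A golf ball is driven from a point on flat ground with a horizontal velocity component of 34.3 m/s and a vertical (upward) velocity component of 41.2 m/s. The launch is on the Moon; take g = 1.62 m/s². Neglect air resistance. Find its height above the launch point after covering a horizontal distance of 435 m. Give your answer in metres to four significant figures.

At x = 435 m, t = x/vₓ = 435/34.30 = 12.68 s.
Height: y = v_y0 t − ½ g t² = 41.20 × 12.68 − 0.8100 × 12.68² = 522.5 − 130.3 = 392.2 m.

392.2 m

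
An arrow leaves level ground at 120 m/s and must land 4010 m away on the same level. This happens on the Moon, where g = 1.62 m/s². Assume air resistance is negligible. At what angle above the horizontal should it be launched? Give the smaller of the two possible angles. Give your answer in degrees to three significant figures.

From R = (v₀²/g) sin 2θ: sin 2θ = 1.62 × 4010 / 14400 = 0.4511.
2θ = 26.82° or 180° − 26.82° = 153.2°, so θ = 13.41° or 76.59°.
The smaller angle is 13.41°.

13.4°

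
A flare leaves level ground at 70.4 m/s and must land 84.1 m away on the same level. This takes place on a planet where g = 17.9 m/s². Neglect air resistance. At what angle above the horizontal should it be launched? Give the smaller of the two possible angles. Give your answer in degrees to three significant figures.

8.84°

R = v₀² sin 2θ / g gives sin 2θ = gR/v₀² = 17.9·84.1/70.4² = 0.3037.
2θ = 17.68° or 180° − 17.68° = 162.3°, so θ = 8.841° or 81.16°.
The smaller angle is 8.841°.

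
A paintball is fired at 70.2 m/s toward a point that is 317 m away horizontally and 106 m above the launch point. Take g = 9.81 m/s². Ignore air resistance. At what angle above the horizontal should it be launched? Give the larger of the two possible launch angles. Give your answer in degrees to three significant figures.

66.1°

Trajectory: y = x tanθ − g x² (1 + tan²θ)/(2v₀²). With x = 317, y = 106, v₀ = 70.2, g = 9.81:
100.0 tan²θ − 317 tanθ + (206.0) = 0.
tanθ = [317 ± √(317² − 4 × 100.0 × (206.0))] / (2 × 100.0) = (317 ± 134.4) / 200.0, giving tanθ = 0.9128 or 2.257.
θ = 42.39° or 66.10°; the larger is 66.10°.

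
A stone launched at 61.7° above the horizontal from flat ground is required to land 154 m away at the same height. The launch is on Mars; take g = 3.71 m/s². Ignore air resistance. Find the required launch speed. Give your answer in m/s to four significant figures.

Level-ground range: R = v₀² sin(2θ)/g, so v₀ = √(gR / sin 2θ).
v₀ = √(3.71 × 154 / sin 123.4°) = √(571.3 / 0.8348) = √684.36 = 26.16 m/s.

26.16 m/s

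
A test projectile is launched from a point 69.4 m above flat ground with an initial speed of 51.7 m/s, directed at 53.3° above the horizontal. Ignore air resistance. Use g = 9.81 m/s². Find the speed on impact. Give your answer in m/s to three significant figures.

63.5 m/s

Components: vₓ = 51.70 cos 53.3° = 30.90 m/s, v_y0 = 51.70 sin 53.3° = 41.45 m/s.
Vertical motion (up positive, ground at y = 0): 4.905 t² − (41.45) t − 69.4 = 0, so t = (41.45 + √(41.45² + 2·9.81·69.4)) / 9.81 = (41.45 + 55.50) / 9.81 = 9.883 s.
Vertical velocity at impact: v_y = v_y0 − g t = 41.45 − 9.81 × 9.883 = −55.50 m/s.
Speed: |v| = √(vₓ² + v_y²) = √(30.90² + 55.50²) = 63.52 m/s.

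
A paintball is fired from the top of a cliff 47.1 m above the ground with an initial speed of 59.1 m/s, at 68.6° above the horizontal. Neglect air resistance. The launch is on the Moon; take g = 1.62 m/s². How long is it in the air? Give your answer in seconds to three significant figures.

vₓ = 59.10 cos 68.6° = 21.56 m/s; v_y0 = 59.10 sin 68.6° = 55.03 m/s.
The projectile lands when y = 47.1 + (55.03) t − ½·1.62·t² = 0. Positive root: t = (55.03 + √(55.03² + 2·1.62·47.1)) / 1.62 = (55.03 + 56.40) / 1.62 = 68.78 s.

68.8 s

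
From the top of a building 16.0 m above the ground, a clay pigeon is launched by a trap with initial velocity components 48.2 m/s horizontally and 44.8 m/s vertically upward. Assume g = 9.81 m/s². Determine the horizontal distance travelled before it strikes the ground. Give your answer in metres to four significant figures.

456.8 m

With up positive and y = 0 at the ground: y(t) = 16.0 + (44.80) t − 4.905 t². Setting y = 0 and taking the positive root: t = [44.80 + √(44.80² + 2·9.81·16.0)] / 9.81 = (44.80 + 48.18) / 9.81 = 9.478 s.
Horizontal distance: R = vₓ t = 48.20 × 9.478 = 456.8 m.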